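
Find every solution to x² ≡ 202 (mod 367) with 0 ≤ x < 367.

173, 194

Since 367 ≡ 3 (mod 4), a square root of 202 is 202^((367+1)/4) = 202^92 mod 367.
Repeated squaring: 202^2≡67, 202^4≡85, 202^8≡252, 202^16≡13, 202^32≡169, 202^64≡302 (mod 367).
202^92 = 202^(64+16+8+4) ≡ 173 (mod 367).
Check: 173² = 29929 ≡ 202 (mod 367). The two roots are 173 and 194.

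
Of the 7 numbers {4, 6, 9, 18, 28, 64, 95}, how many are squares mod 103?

5

(4/103) = +1 → QR.
(6/103) = -1 → non-residue.
(9/103) = +1 → QR.
(18/103) = +1 → QR.
(28/103) = +1 → QR.
(64/103) = +1 → QR.
(95/103) = -1 → non-residue.
Total quadratic residues among the 7: 5.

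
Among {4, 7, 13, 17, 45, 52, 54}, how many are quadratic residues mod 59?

4

(4/59) = +1 → QR.
(7/59) = +1 → QR.
(13/59) = -1 → non-residue.
(17/59) = +1 → QR.
(45/59) = +1 → QR.
(52/59) = -1 → non-residue.
(54/59) = -1 → non-residue.
Total quadratic residues among the 7: 4.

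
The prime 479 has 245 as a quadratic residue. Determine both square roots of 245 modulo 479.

154, 325

Since 479 ≡ 3 (mod 4), a square root of 245 is 245^((479+1)/4) = 245^120 mod 479.
Repeated squaring: 245^2≡150, 245^4≡466, 245^8≡169, 245^16≡300, 245^32≡427, 245^64≡309 (mod 479).
245^120 = 245^(64+32+16+8) ≡ 154 (mod 479).
Check: 154² = 23716 ≡ 245 (mod 479). The two roots are 154 and 325.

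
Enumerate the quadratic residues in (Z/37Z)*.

Square k = 1,…,18 (k and 37−k give the same square):
1²=1, 2²=4, 3²=9, 4²=16, 5²=25, 6²=36, 7²≡12, 8²≡27, 9²≡7, 10²≡26, 11²≡10, 12²≡33, 13²≡21, 14²≡11, 15²≡3, 16²≡34, 17²≡30, 18²≡28 (mod 37).
So the quadratic residues mod 37 are {1, 3, 4, 7, 9, 10, 11, 12, 16, 21, 25, 26, 27, 28, 30, 33, 34, 36}.

1 3 4 7 9 10 11 12 16 21 25 26 27 28 30 33 34 36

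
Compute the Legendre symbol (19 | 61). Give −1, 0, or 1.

1

Reciprocity: 19 ≡ 3 and 61 ≡ 1 (mod 4), so (19/61) = +(61/19).
Reduce top mod 19: now compute (4/19).
Pull out 2^2: since 19 ≡ 3 (mod 8), (2/19) = -1, so (2/19)^2 = +1.
Reached (1/19) = 1. Collecting the sign flips along the way, the symbol is +1.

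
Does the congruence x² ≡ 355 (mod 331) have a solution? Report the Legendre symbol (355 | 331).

Euler's criterion: (355/331) ≡ 24^165 (mod 331).
24^2 ≡ 245 (mod 331)
24^4 ≡ 114 (mod 331)
24^8 ≡ 87 (mod 331)
24^16 ≡ 287 (mod 331)
24^32 ≡ 281 (mod 331)
24^64 ≡ 183 (mod 331)
24^128 ≡ 58 (mod 331)
24^165 = 24^(128+32+4+1) ≡ 1 (mod 331).
Result is 1, so (355/331) = 1.

1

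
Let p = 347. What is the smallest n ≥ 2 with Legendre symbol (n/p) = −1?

(2/347) = −1, so 2 is the smallest positive non-residue mod 347.

2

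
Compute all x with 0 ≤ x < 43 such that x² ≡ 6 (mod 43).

7, 36

Since 43 ≡ 3 (mod 4), a square root of 6 is 6^((43+1)/4) = 6^11 mod 43.
Repeated squaring: 6^2≡36, 6^4≡6, 6^8≡36 (mod 43).
6^11 = 6^(8+2+1) ≡ 36 (mod 43).
Check: 36² = 1296 ≡ 6 (mod 43). The two roots are 7 and 36.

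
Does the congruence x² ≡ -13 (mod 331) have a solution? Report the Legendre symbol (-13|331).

Euler's criterion: (-13/331) ≡ 318^165 (mod 331).
318^2 ≡ 169 (mod 331)
318^4 ≡ 95 (mod 331)
318^8 ≡ 88 (mod 331)
318^16 ≡ 131 (mod 331)
318^32 ≡ 280 (mod 331)
318^64 ≡ 284 (mod 331)
318^128 ≡ 223 (mod 331)
318^165 = 318^(128+32+4+1) ≡ 1 (mod 331).
Result is 1, so (-13/331) = 1.

1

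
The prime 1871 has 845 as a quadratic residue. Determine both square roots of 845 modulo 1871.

Since 1871 ≡ 3 (mod 4), a square root of 845 is 845^((1871+1)/4) = 845^468 mod 1871.
Repeated squaring: 845^2≡1174, 845^4≡1220, 845^8≡955, 845^16≡848, 845^32≡640, 845^64≡1722, 845^128≡1620, 845^256≡1258 (mod 1871).
845^468 = 845^(256+128+64+16+4) ≡ 620 (mod 1871).
Check: 620² = 384400 ≡ 845 (mod 1871). The two roots are 620 and 1251.

620, 1251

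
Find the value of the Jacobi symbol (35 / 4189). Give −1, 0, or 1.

Reciprocity: 35 ≡ 3 and 4189 ≡ 1 (mod 4), so (35/4189) = +(4189/35).
Reduce top mod 35: now compute (24/35).
Pull out 2^3: since 35 ≡ 3 (mod 8), (2/35) = -1, so (2/35)^3 = -1.
Reciprocity: 3 ≡ 3 and 35 ≡ 3 (mod 4), so (3/35) = −(35/3).
Reduce top mod 3: now compute (2/3).
Pull out 2: since 3 ≡ 3 (mod 8), (2/3) = -1.
Reached (1/3) = 1. Collecting the sign flips along the way, the symbol is -1.

-1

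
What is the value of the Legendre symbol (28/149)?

1

Euler's criterion: (28/149) ≡ 28^74 (mod 149).
28^2 ≡ 39 (mod 149)
28^4 ≡ 31 (mod 149)
28^8 ≡ 67 (mod 149)
28^16 ≡ 19 (mod 149)
28^32 ≡ 63 (mod 149)
28^64 ≡ 95 (mod 149)
28^74 = 28^(64+8+2) ≡ 1 (mod 149).
Result is 1, so (28/149) = 1.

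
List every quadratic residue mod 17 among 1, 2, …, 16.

1, 2, 4, 8, 9, 13, 15, 16

Square k = 1,…,8 (k and 17−k give the same square):
1²=1, 2²=4, 3²=9, 4²=16, 5²≡8, 6²≡2, 7²≡15, 8²≡13 (mod 17).
So the quadratic residues mod 17 are {1, 2, 4, 8, 9, 13, 15, 16}.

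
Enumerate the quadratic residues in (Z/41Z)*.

1, 2, 4, 5, 8, 9, 10, 16, 18, 20, 21, 23, 25, 31, 32, 33, 36, 37, 39, 40

Square k = 1,…,20 (k and 41−k give the same square):
1²=1, 2²=4, 3²=9, 4²=16, 5²=25, 6²=36, 7²≡8, 8²≡23, 9²≡40, 10²≡18, 11²≡39, 12²≡21, 13²≡5, 14²≡32, 15²≡20, 16²≡10, 17²≡2, 18²≡37, 19²≡33, 20²≡31 (mod 41).
So the quadratic residues mod 41 are {1, 2, 4, 5, 8, 9, 10, 16, 18, 20, 21, 23, 25, 31, 32, 33, 36, 37, 39, 40}.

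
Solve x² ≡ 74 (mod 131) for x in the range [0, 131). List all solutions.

27, 104

Since 131 ≡ 3 (mod 4), a square root of 74 is 74^((131+1)/4) = 74^33 mod 131.
Repeated squaring: 74^2≡105, 74^4≡21, 74^8≡48, 74^16≡77, 74^32≡34 (mod 131).
74^33 = 74^(32+1) ≡ 27 (mod 131).
Check: 27² = 729 ≡ 74 (mod 131). The two roots are 27 and 104.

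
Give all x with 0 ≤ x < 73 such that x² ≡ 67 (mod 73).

33, 40

73 ≡ 1 (mod 4), so we find a root by search.
Trying successive values, 33² = 1089 ≡ 67 (mod 73). The other root is 73 − 33 = 40.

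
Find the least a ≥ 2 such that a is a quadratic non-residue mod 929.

3

(2/929) = +1, so 2 is a residue.
(3/929) = −1, so 3 is the smallest positive non-residue mod 929.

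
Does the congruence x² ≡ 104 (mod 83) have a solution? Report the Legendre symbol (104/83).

1

First reduce: 104 ≡ 21 (mod 83).
Reciprocity: 21 ≡ 1 and 83 ≡ 3 (mod 4), so (21/83) = +(83/21).
Reduce top mod 21: now compute (20/21).
Pull out 2^2: since 21 ≡ 5 (mod 8), (2/21) = -1, so (2/21)^2 = +1.
Reciprocity: 5 ≡ 1 and 21 ≡ 1 (mod 4), so (5/21) = +(21/5).
Reduce top mod 5: now compute (1/5).
Reached (1/5) = 1. Collecting the sign flips along the way, the symbol is +1.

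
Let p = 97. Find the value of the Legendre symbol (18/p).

1

Pull out 2: since 97 ≡ 1 (mod 8), (2/97) = +1.
Reciprocity: 9 ≡ 1 and 97 ≡ 1 (mod 4), so (9/97) = +(97/9).
Reduce top mod 9: now compute (7/9).
Reciprocity: 7 ≡ 3 and 9 ≡ 1 (mod 4), so (7/9) = +(9/7).
Reduce top mod 7: now compute (2/7).
Pull out 2: since 7 ≡ 7 (mod 8), (2/7) = +1.
Reached (1/7) = 1. Collecting the sign flips along the way, the symbol is +1.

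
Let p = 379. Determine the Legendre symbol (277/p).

Reciprocity: 277 ≡ 1 and 379 ≡ 3 (mod 4), so (277/379) = +(379/277).
Reduce top mod 277: now compute (102/277).
Pull out 2: since 277 ≡ 5 (mod 8), (2/277) = -1.
Reciprocity: 51 ≡ 3 and 277 ≡ 1 (mod 4), so (51/277) = +(277/51).
Reduce top mod 51: now compute (22/51).
Pull out 2: since 51 ≡ 3 (mod 8), (2/51) = -1.
Reciprocity: 11 ≡ 3 and 51 ≡ 3 (mod 4), so (11/51) = −(51/11).
Reduce top mod 11: now compute (7/11).
Reciprocity: 7 ≡ 3 and 11 ≡ 3 (mod 4), so (7/11) = −(11/7).
Reduce top mod 7: now compute (4/7).
Pull out 2^2: since 7 ≡ 7 (mod 8), (2/7) = +1, so (2/7)^2 = +1.
Reached (1/7) = 1. Collecting the sign flips along the way, the symbol is +1.

1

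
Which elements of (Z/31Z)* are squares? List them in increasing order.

1 2 4 5 7 8 9 10 14 16 18 19 20 25 28

Square k = 1,…,15 (k and 31−k give the same square):
1²=1, 2²=4, 3²=9, 4²=16, 5²=25, 6²≡5, 7²≡18, 8²≡2, 9²≡19, 10²≡7, 11²≡28, 12²≡20, 13²≡14, 14²≡10, 15²≡8 (mod 31).
So the quadratic residues mod 31 are {1, 2, 4, 5, 7, 8, 9, 10, 14, 16, 18, 19, 20, 25, 28}.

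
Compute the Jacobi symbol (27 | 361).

Reciprocity: 27 ≡ 3 and 361 ≡ 1 (mod 4), so (27/361) = +(361/27).
Reduce top mod 27: now compute (10/27).
Pull out 2: since 27 ≡ 3 (mod 8), (2/27) = -1.
Reciprocity: 5 ≡ 1 and 27 ≡ 3 (mod 4), so (5/27) = +(27/5).
Reduce top mod 5: now compute (2/5).
Pull out 2: since 5 ≡ 5 (mod 8), (2/5) = -1.
Reached (1/5) = 1. Collecting the sign flips along the way, the symbol is +1.

1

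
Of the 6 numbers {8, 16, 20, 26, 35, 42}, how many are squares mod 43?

(8/43) = -1 → non-residue.
(16/43) = +1 → QR.
(20/43) = -1 → non-residue.
(26/43) = -1 → non-residue.
(35/43) = +1 → QR.
(42/43) = -1 → non-residue.
Total quadratic residues among the 6: 2.

2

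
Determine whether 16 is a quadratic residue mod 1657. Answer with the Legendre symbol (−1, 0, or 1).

Pull out 2^4: since 1657 ≡ 1 (mod 8), (2/1657) = +1, so (2/1657)^4 = +1.
Reached (1/1657) = 1. Collecting the sign flips along the way, the symbol is +1.

1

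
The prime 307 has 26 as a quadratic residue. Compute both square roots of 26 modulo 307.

124, 183

Since 307 ≡ 3 (mod 4), a square root of 26 is 26^((307+1)/4) = 26^77 mod 307.
Repeated squaring: 26^2≡62, 26^4≡160, 26^8≡119, 26^16≡39, 26^32≡293, 26^64≡196 (mod 307).
26^77 = 26^(64+8+4+1) ≡ 183 (mod 307).
Check: 183² = 33489 ≡ 26 (mod 307). The two roots are 124 and 183.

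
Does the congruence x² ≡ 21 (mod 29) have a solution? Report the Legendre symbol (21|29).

Euler's criterion: (21/29) ≡ 21^14 (mod 29).
21^2 ≡ 6 (mod 29)
21^4 ≡ 7 (mod 29)
21^8 ≡ 20 (mod 29)
21^14 = 21^(8+4+2) ≡ 28 (mod 29).
Result is 28 ≡ −1, so (21/29) = −1.

-1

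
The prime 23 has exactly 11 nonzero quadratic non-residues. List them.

5,7,10,11,14,15,17,19,20,21,22

Square k = 1,…,11 (k and 23−k give the same square):
1²=1, 2²=4, 3²=9, 4²=16, 5²≡2, 6²≡13, 7²≡3, 8²≡18, 9²≡12, 10²≡8, 11²≡6 (mod 23).
The residues are {1, 2, 3, 4, 6, 8, 9, 12, 13, 16, 18}; the non-residues are the remaining 11 nonzero classes.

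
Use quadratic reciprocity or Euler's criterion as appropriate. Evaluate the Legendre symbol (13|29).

1

Euler's criterion: (13/29) ≡ 13^14 (mod 29).
13^2 ≡ 24 (mod 29)
13^4 ≡ 25 (mod 29)
13^8 ≡ 16 (mod 29)
13^14 = 13^(8+4+2) ≡ 1 (mod 29).
Result is 1, so (13/29) = 1.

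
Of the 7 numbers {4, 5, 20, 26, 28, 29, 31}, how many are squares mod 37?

3

(4/37) = +1 → QR.
(5/37) = -1 → non-residue.
(20/37) = -1 → non-residue.
(26/37) = +1 → QR.
(28/37) = +1 → QR.
(29/37) = -1 → non-residue.
(31/37) = -1 → non-residue.
Total quadratic residues among the 7: 3.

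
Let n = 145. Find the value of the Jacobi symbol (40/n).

0

Pull out 2^3: since 145 ≡ 1 (mod 8), (2/145) = +1, so (2/145)^3 = +1.
Reciprocity: 5 ≡ 1 and 145 ≡ 1 (mod 4), so (5/145) = +(145/5).
Reduce top mod 5: now compute (0/5).
Top reduces to 0: gcd > 1, so the symbol is 0.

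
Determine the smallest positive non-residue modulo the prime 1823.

(2/1823) = +1, so 2 is a residue.
(3/1823) = +1, so 3 is a residue.
(4/1823) = +1, so 4 is a residue.
(5/1823) = −1, so 5 is the smallest positive non-residue mod 1823.

5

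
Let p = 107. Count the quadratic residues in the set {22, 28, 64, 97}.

(22/107) = -1 → non-residue.
(28/107) = -1 → non-residue.
(64/107) = +1 → QR.
(97/107) = -1 → non-residue.
Total quadratic residues among the 4: 1.

1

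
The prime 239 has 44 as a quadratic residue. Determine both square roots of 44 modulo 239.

Since 239 ≡ 3 (mod 4), a square root of 44 is 44^((239+1)/4) = 44^60 mod 239.
Repeated squaring: 44^2≡24, 44^4≡98, 44^8≡44, 44^16≡24, 44^32≡98 (mod 239).
44^60 = 44^(32+16+8+4) ≡ 98 (mod 239).
Check: 98² = 9604 ≡ 44 (mod 239). The two roots are 98 and 141.

98, 141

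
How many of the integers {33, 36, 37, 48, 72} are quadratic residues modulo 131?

(33/131) = +1 → QR.
(36/131) = +1 → QR.
(37/131) = -1 → non-residue.
(48/131) = +1 → QR.
(72/131) = -1 → non-residue.
Total quadratic residues among the 5: 3.

3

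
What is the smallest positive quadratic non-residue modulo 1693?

2

(2/1693) = −1, so 2 is the smallest positive non-residue mod 1693.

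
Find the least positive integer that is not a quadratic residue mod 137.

3

(2/137) = +1, so 2 is a residue.
(3/137) = −1, so 3 is the smallest positive non-residue mod 137.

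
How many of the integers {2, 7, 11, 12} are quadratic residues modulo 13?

(2/13) = -1 → non-residue.
(7/13) = -1 → non-residue.
(11/13) = -1 → non-residue.
(12/13) = +1 → QR.
Total quadratic residues among the 4: 1.

1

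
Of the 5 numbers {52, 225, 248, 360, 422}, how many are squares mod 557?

4

(52/557) = -1 → non-residue.
(225/557) = +1 → QR.
(248/557) = +1 → QR.
(360/557) = +1 → QR.
(422/557) = +1 → QR.
Total quadratic residues among the 5: 4.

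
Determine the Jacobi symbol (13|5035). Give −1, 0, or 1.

Reciprocity: 13 ≡ 1 and 5035 ≡ 3 (mod 4), so (13/5035) = +(5035/13).
Reduce top mod 13: now compute (4/13).
Pull out 2^2: since 13 ≡ 5 (mod 8), (2/13) = -1, so (2/13)^2 = +1.
Reached (1/13) = 1. Collecting the sign flips along the way, the symbol is +1.

1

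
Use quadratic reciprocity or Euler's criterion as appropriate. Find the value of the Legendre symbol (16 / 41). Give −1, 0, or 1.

Pull out 2^4: since 41 ≡ 1 (mod 8), (2/41) = +1, so (2/41)^4 = +1.
Reached (1/41) = 1. Collecting the sign flips along the way, the symbol is +1.

1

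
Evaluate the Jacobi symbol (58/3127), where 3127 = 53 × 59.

Pull out 2: since 3127 ≡ 7 (mod 8), (2/3127) = +1.
Reciprocity: 29 ≡ 1 and 3127 ≡ 3 (mod 4), so (29/3127) = +(3127/29).
Reduce top mod 29: now compute (24/29).
Pull out 2^3: since 29 ≡ 5 (mod 8), (2/29) = -1, so (2/29)^3 = -1.
Reciprocity: 3 ≡ 3 and 29 ≡ 1 (mod 4), so (3/29) = +(29/3).
Reduce top mod 3: now compute (2/3).
Pull out 2: since 3 ≡ 3 (mod 8), (2/3) = -1.
Reached (1/3) = 1. Collecting the sign flips along the way, the symbol is +1.

1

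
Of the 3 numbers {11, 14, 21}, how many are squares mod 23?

(11/23) = -1 → non-residue.
(14/23) = -1 → non-residue.
(21/23) = -1 → non-residue.
Total quadratic residues among the 3: 0.

0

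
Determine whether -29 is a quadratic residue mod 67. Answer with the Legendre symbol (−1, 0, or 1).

-1

First reduce: -29 ≡ 38 (mod 67).
Pull out 2: since 67 ≡ 3 (mod 8), (2/67) = -1.
Reciprocity: 19 ≡ 3 and 67 ≡ 3 (mod 4), so (19/67) = −(67/19).
Reduce top mod 19: now compute (10/19).
Pull out 2: since 19 ≡ 3 (mod 8), (2/19) = -1.
Reciprocity: 5 ≡ 1 and 19 ≡ 3 (mod 4), so (5/19) = +(19/5).
Reduce top mod 5: now compute (4/5).
Pull out 2^2: since 5 ≡ 5 (mod 8), (2/5) = -1, so (2/5)^2 = +1.
Reached (1/5) = 1. Collecting the sign flips along the way, the symbol is -1.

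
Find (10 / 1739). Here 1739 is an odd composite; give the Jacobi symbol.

-1

Pull out 2: since 1739 ≡ 3 (mod 8), (2/1739) = -1.
Reciprocity: 5 ≡ 1 and 1739 ≡ 3 (mod 4), so (5/1739) = +(1739/5).
Reduce top mod 5: now compute (4/5).
Pull out 2^2: since 5 ≡ 5 (mod 8), (2/5) = -1, so (2/5)^2 = +1.
Reached (1/5) = 1. Collecting the sign flips along the way, the symbol is -1.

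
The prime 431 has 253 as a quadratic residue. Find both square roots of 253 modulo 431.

111, 320

Since 431 ≡ 3 (mod 4), a square root of 253 is 253^((431+1)/4) = 253^108 mod 431.
Repeated squaring: 253^2≡221, 253^4≡138, 253^8≡80, 253^16≡366, 253^32≡346, 253^64≡329 (mod 431).
253^108 = 253^(64+32+8+4) ≡ 320 (mod 431).
Check: 320² = 102400 ≡ 253 (mod 431). The two roots are 111 and 320.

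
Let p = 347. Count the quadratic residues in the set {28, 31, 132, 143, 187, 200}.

3

(28/347) = -1 → non-residue.
(31/347) = +1 → QR.
(132/347) = +1 → QR.
(143/347) = +1 → QR.
(187/347) = -1 → non-residue.
(200/347) = -1 → non-residue.
Total quadratic residues among the 6: 3.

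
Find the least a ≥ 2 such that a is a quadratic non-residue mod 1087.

3

(2/1087) = +1, so 2 is a residue.
(3/1087) = −1, so 3 is the smallest positive non-residue mod 1087.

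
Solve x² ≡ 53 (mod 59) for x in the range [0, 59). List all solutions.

17, 42

Since 59 ≡ 3 (mod 4), a square root of 53 is 53^((59+1)/4) = 53^15 mod 59.
Repeated squaring: 53^2≡36, 53^4≡57, 53^8≡4 (mod 59).
53^15 = 53^(8+4+2+1) ≡ 17 (mod 59).
Check: 17² = 289 ≡ 53 (mod 59). The two roots are 17 and 42.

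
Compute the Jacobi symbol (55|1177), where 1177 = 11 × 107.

Reciprocity: 55 ≡ 3 and 1177 ≡ 1 (mod 4), so (55/1177) = +(1177/55).
Reduce top mod 55: now compute (22/55).
Pull out 2: since 55 ≡ 7 (mod 8), (2/55) = +1.
Reciprocity: 11 ≡ 3 and 55 ≡ 3 (mod 4), so (11/55) = −(55/11).
Reduce top mod 11: now compute (0/11).
Top reduces to 0: gcd > 1, so the symbol is 0.

0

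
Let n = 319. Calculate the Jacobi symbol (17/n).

Reciprocity: 17 ≡ 1 and 319 ≡ 3 (mod 4), so (17/319) = +(319/17).
Reduce top mod 17: now compute (13/17).
Reciprocity: 13 ≡ 1 and 17 ≡ 1 (mod 4), so (13/17) = +(17/13).
Reduce top mod 13: now compute (4/13).
Pull out 2^2: since 13 ≡ 5 (mod 8), (2/13) = -1, so (2/13)^2 = +1.
Reached (1/13) = 1. Collecting the sign flips along the way, the symbol is +1.

1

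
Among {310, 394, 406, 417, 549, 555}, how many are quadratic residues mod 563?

(310/563) = -1 → non-residue.
(394/563) = -1 → non-residue.
(406/563) = +1 → QR.
(417/563) = -1 → non-residue.
(549/563) = +1 → QR.
(555/563) = +1 → QR.
Total quadratic residues among the 6: 3.

3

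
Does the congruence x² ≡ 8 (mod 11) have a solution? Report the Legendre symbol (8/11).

-1

Euler's criterion: (8/11) ≡ 8^5 (mod 11).
8^2 ≡ 9 (mod 11)
8^4 ≡ 4 (mod 11)
8^5 = 8^(4+1) ≡ 10 (mod 11).
Result is 10 ≡ −1, so (8/11) = −1.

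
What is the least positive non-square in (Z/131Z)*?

2

(2/131) = −1, so 2 is the smallest positive non-residue mod 131.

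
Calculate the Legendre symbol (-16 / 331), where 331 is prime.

First reduce: -16 ≡ 315 (mod 331).
Reciprocity: 315 ≡ 3 and 331 ≡ 3 (mod 4), so (315/331) = −(331/315).
Reduce top mod 315: now compute (16/315).
Pull out 2^4: since 315 ≡ 3 (mod 8), (2/315) = -1, so (2/315)^4 = +1.
Reached (1/315) = 1. Collecting the sign flips along the way, the symbol is -1.

-1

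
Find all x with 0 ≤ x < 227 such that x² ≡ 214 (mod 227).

21, 206

Since 227 ≡ 3 (mod 4), a square root of 214 is 214^((227+1)/4) = 214^57 mod 227.
Repeated squaring: 214^2≡169, 214^4≡186, 214^8≡92, 214^16≡65, 214^32≡139 (mod 227).
214^57 = 214^(32+16+8+1) ≡ 21 (mod 227).
Check: 21² = 441 ≡ 214 (mod 227). The two roots are 21 and 206.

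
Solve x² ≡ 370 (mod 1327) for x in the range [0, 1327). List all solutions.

451, 876

Since 1327 ≡ 3 (mod 4), a square root of 370 is 370^((1327+1)/4) = 370^332 mod 1327.
Repeated squaring: 370^2≡219, 370^4≡189, 370^8≡1219, 370^16≡1048, 370^32≡875, 370^64≡1273, 370^128≡262, 370^256≡967 (mod 1327).
370^332 = 370^(256+64+8+4) ≡ 876 (mod 1327).
Check: 876² = 767376 ≡ 370 (mod 1327). The two roots are 451 and 876.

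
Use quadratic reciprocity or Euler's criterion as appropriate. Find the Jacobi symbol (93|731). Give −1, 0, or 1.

-1

Reciprocity: 93 ≡ 1 and 731 ≡ 3 (mod 4), so (93/731) = +(731/93).
Reduce top mod 93: now compute (80/93).
Pull out 2^4: since 93 ≡ 5 (mod 8), (2/93) = -1, so (2/93)^4 = +1.
Reciprocity: 5 ≡ 1 and 93 ≡ 1 (mod 4), so (5/93) = +(93/5).
Reduce top mod 5: now compute (3/5).
Reciprocity: 3 ≡ 3 and 5 ≡ 1 (mod 4), so (3/5) = +(5/3).
Reduce top mod 3: now compute (2/3).
Pull out 2: since 3 ≡ 3 (mod 8), (2/3) = -1.
Reached (1/3) = 1. Collecting the sign flips along the way, the symbol is -1.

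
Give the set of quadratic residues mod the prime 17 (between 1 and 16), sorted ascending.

1,2,4,8,9,13,15,16

Square k = 1,…,8 (k and 17−k give the same square):
1²=1, 2²=4, 3²=9, 4²=16, 5²≡8, 6²≡2, 7²≡15, 8²≡13 (mod 17).
So the quadratic residues mod 17 are {1, 2, 4, 8, 9, 13, 15, 16}.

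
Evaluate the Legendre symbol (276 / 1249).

-1

Pull out 2^2: since 1249 ≡ 1 (mod 8), (2/1249) = +1, so (2/1249)^2 = +1.
Reciprocity: 69 ≡ 1 and 1249 ≡ 1 (mod 4), so (69/1249) = +(1249/69).
Reduce top mod 69: now compute (7/69).
Reciprocity: 7 ≡ 3 and 69 ≡ 1 (mod 4), so (7/69) = +(69/7).
Reduce top mod 7: now compute (6/7).
Pull out 2: since 7 ≡ 7 (mod 8), (2/7) = +1.
Reciprocity: 3 ≡ 3 and 7 ≡ 3 (mod 4), so (3/7) = −(7/3).
Reduce top mod 3: now compute (1/3).
Reached (1/3) = 1. Collecting the sign flips along the way, the symbol is -1.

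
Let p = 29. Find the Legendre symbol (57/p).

Euler's criterion: (57/29) ≡ 28^14 (mod 29).
28^2 ≡ 1 (mod 29)
28^4 ≡ 1 (mod 29)
28^8 ≡ 1 (mod 29)
28^14 = 28^(8+4+2) ≡ 1 (mod 29).
Result is 1, so (57/29) = 1.

1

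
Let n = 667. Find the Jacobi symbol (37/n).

1

Reciprocity: 37 ≡ 1 and 667 ≡ 3 (mod 4), so (37/667) = +(667/37).
Reduce top mod 37: now compute (1/37).
Reached (1/37) = 1. Collecting the sign flips along the way, the symbol is +1.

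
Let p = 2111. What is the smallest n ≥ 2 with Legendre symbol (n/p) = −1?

(2/2111) = +1, so 2 is a residue.
(3/2111) = +1, so 3 is a residue.
(4/2111) = +1, so 4 is a residue.
(5/2111) = +1, so 5 is a residue.
(6/2111) = +1, so 6 is a residue.
(7/2111) = −1, so 7 is the smallest positive non-residue mod 2111.

7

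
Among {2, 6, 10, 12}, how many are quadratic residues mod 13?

2

(2/13) = -1 → non-residue.
(6/13) = -1 → non-residue.
(10/13) = +1 → QR.
(12/13) = +1 → QR.
Total quadratic residues among the 4: 2.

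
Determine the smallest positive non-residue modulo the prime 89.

(2/89) = +1, so 2 is a residue.
(3/89) = −1, so 3 is the smallest positive non-residue mod 89.

3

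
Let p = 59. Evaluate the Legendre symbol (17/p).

Reciprocity: 17 ≡ 1 and 59 ≡ 3 (mod 4), so (17/59) = +(59/17).
Reduce top mod 17: now compute (8/17).
Pull out 2^3: since 17 ≡ 1 (mod 8), (2/17) = +1, so (2/17)^3 = +1.
Reached (1/17) = 1. Collecting the sign flips along the way, the symbol is +1.

1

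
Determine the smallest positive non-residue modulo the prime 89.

3

(2/89) = +1, so 2 is a residue.
(3/89) = −1, so 3 is the smallest positive non-residue mod 89.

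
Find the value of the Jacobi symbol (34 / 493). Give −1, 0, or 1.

Pull out 2: since 493 ≡ 5 (mod 8), (2/493) = -1.
Reciprocity: 17 ≡ 1 and 493 ≡ 1 (mod 4), so (17/493) = +(493/17).
Reduce top mod 17: now compute (0/17).
Top reduces to 0: gcd > 1, so the symbol is 0.

0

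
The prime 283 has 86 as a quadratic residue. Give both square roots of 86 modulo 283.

54, 229

Since 283 ≡ 3 (mod 4), a square root of 86 is 86^((283+1)/4) = 86^71 mod 283.
Repeated squaring: 86^2≡38, 86^4≡29, 86^8≡275, 86^16≡64, 86^32≡134, 86^64≡127 (mod 283).
86^71 = 86^(64+4+2+1) ≡ 54 (mod 283).
Check: 54² = 2916 ≡ 86 (mod 283). The two roots are 54 and 229.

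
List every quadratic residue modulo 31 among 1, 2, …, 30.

1,2,4,5,7,8,9,10,14,16,18,19,20,25,28

Square k = 1,…,15 (k and 31−k give the same square):
1²=1, 2²=4, 3²=9, 4²=16, 5²=25, 6²≡5, 7²≡18, 8²≡2, 9²≡19, 10²≡7, 11²≡28, 12²≡20, 13²≡14, 14²≡10, 15²≡8 (mod 31).
So the quadratic residues mod 31 are {1, 2, 4, 5, 7, 8, 9, 10, 14, 16, 18, 19, 20, 25, 28}.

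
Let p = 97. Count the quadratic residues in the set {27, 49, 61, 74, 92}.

3

(27/97) = +1 → QR.
(49/97) = +1 → QR.
(61/97) = +1 → QR.
(74/97) = -1 → non-residue.
(92/97) = -1 → non-residue.
Total quadratic residues among the 5: 3.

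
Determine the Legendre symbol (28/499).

Euler's criterion: (28/499) ≡ 28^249 (mod 499).
28^2 ≡ 285 (mod 499)
28^4 ≡ 387 (mod 499)
28^8 ≡ 69 (mod 499)
28^16 ≡ 270 (mod 499)
28^32 ≡ 46 (mod 499)
28^64 ≡ 120 (mod 499)
28^128 ≡ 428 (mod 499)
28^249 = 28^(128+64+32+16+8+1) ≡ 498 (mod 499).
Result is 498 ≡ −1, so (28/499) = −1.

-1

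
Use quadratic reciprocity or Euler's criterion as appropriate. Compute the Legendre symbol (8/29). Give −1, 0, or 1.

Euler's criterion: (8/29) ≡ 8^14 (mod 29).
8^2 ≡ 6 (mod 29)
8^4 ≡ 7 (mod 29)
8^8 ≡ 20 (mod 29)
8^14 = 8^(8+4+2) ≡ 28 (mod 29).
Result is 28 ≡ −1, so (8/29) = −1.

-1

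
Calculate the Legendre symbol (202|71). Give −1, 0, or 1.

1

First reduce: 202 ≡ 60 (mod 71).
Pull out 2^2: since 71 ≡ 7 (mod 8), (2/71) = +1, so (2/71)^2 = +1.
Reciprocity: 15 ≡ 3 and 71 ≡ 3 (mod 4), so (15/71) = −(71/15).
Reduce top mod 15: now compute (11/15).
Reciprocity: 11 ≡ 3 and 15 ≡ 3 (mod 4), so (11/15) = −(15/11).
Reduce top mod 11: now compute (4/11).
Pull out 2^2: since 11 ≡ 3 (mod 8), (2/11) = -1, so (2/11)^2 = +1.
Reached (1/11) = 1. Collecting the sign flips along the way, the symbol is +1.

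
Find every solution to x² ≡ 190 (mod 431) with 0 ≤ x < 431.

173, 258

Since 431 ≡ 3 (mod 4), a square root of 190 is 190^((431+1)/4) = 190^108 mod 431.
Repeated squaring: 190^2≡327, 190^4≡41, 190^8≡388, 190^16≡125, 190^32≡109, 190^64≡244 (mod 431).
190^108 = 190^(64+32+8+4) ≡ 173 (mod 431).
Check: 173² = 29929 ≡ 190 (mod 431). The two roots are 173 and 258.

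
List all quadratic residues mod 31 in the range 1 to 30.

1, 2, 4, 5, 7, 8, 9, 10, 14, 16, 18, 19, 20, 25, 28

Square k = 1,…,15 (k and 31−k give the same square):
1²=1, 2²=4, 3²=9, 4²=16, 5²=25, 6²≡5, 7²≡18, 8²≡2, 9²≡19, 10²≡7, 11²≡28, 12²≡20, 13²≡14, 14²≡10, 15²≡8 (mod 31).
So the quadratic residues mod 31 are {1, 2, 4, 5, 7, 8, 9, 10, 14, 16, 18, 19, 20, 25, 28}.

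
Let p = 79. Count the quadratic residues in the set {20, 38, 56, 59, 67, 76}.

(20/79) = +1 → QR.
(38/79) = +1 → QR.
(56/79) = -1 → non-residue.
(59/79) = -1 → non-residue.
(67/79) = +1 → QR.
(76/79) = +1 → QR.
Total quadratic residues among the 6: 4.

4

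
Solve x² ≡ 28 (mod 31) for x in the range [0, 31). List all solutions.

11, 20

Since 31 ≡ 3 (mod 4), a square root of 28 is 28^((31+1)/4) = 28^8 mod 31.
Repeated squaring: 28^2≡9, 28^4≡19, 28^8≡20 (mod 31).
28^8 = 28^(8) ≡ 20 (mod 31).
Check: 20² = 400 ≡ 28 (mod 31). The two roots are 11 and 20.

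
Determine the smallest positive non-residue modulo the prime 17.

(2/17) = +1, so 2 is a residue.
(3/17) = −1, so 3 is the smallest positive non-residue mod 17.

3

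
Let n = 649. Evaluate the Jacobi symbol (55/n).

Reciprocity: 55 ≡ 3 and 649 ≡ 1 (mod 4), so (55/649) = +(649/55).
Reduce top mod 55: now compute (44/55).
Pull out 2^2: since 55 ≡ 7 (mod 8), (2/55) = +1, so (2/55)^2 = +1.
Reciprocity: 11 ≡ 3 and 55 ≡ 3 (mod 4), so (11/55) = −(55/11).
Reduce top mod 11: now compute (0/11).
Top reduces to 0: gcd > 1, so the symbol is 0.

0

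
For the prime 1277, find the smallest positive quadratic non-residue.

(2/1277) = −1, so 2 is the smallest positive non-residue mod 1277.

2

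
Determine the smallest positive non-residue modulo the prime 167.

5

(2/167) = +1, so 2 is a residue.
(3/167) = +1, so 3 is a residue.
(4/167) = +1, so 4 is a residue.
(5/167) = −1, so 5 is the smallest positive non-residue mod 167.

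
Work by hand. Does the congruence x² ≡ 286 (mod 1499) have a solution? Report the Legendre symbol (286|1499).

Pull out 2: since 1499 ≡ 3 (mod 8), (2/1499) = -1.
Reciprocity: 143 ≡ 3 and 1499 ≡ 3 (mod 4), so (143/1499) = −(1499/143).
Reduce top mod 143: now compute (69/143).
Reciprocity: 69 ≡ 1 and 143 ≡ 3 (mod 4), so (69/143) = +(143/69).
Reduce top mod 69: now compute (5/69).
Reciprocity: 5 ≡ 1 and 69 ≡ 1 (mod 4), so (5/69) = +(69/5).
Reduce top mod 5: now compute (4/5).
Pull out 2^2: since 5 ≡ 5 (mod 8), (2/5) = -1, so (2/5)^2 = +1.
Reached (1/5) = 1. Collecting the sign flips along the way, the symbol is +1.

1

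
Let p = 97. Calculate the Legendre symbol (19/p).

Euler's criterion: (19/97) ≡ 19^48 (mod 97).
19^2 ≡ 70 (mod 97)
19^4 ≡ 50 (mod 97)
19^8 ≡ 75 (mod 97)
19^16 ≡ 96 (mod 97)
19^32 ≡ 1 (mod 97)
19^48 = 19^(32+16) ≡ 96 (mod 97).
Result is 96 ≡ −1, so (19/97) = −1.

-1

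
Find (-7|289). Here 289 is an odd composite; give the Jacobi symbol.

First reduce: -7 ≡ 282 (mod 289).
Pull out 2: since 289 ≡ 1 (mod 8), (2/289) = +1.
Reciprocity: 141 ≡ 1 and 289 ≡ 1 (mod 4), so (141/289) = +(289/141).
Reduce top mod 141: now compute (7/141).
Reciprocity: 7 ≡ 3 and 141 ≡ 1 (mod 4), so (7/141) = +(141/7).
Reduce top mod 7: now compute (1/7).
Reached (1/7) = 1. Collecting the sign flips along the way, the symbol is +1.

1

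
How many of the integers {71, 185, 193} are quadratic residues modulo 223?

(71/223) = -1 → non-residue.
(185/223) = -1 → non-residue.
(193/223) = -1 → non-residue.
Total quadratic residues among the 3: 0.

0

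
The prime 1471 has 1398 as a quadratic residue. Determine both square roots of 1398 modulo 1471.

561, 910

Since 1471 ≡ 3 (mod 4), a square root of 1398 is 1398^((1471+1)/4) = 1398^368 mod 1471.
Repeated squaring: 1398^2≡916, 1398^4≡586, 1398^8≡653, 1398^16≡1290, 1398^32≡399, 1398^64≡333, 1398^128≡564, 1398^256≡360 (mod 1471).
1398^368 = 1398^(256+64+32+16) ≡ 910 (mod 1471).
Check: 910² = 828100 ≡ 1398 (mod 1471). The two roots are 561 and 910.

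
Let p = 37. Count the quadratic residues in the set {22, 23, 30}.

1

(22/37) = -1 → non-residue.
(23/37) = -1 → non-residue.
(30/37) = +1 → QR.
Total quadratic residues among the 3: 1.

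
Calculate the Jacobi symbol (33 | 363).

0

Reciprocity: 33 ≡ 1 and 363 ≡ 3 (mod 4), so (33/363) = +(363/33).
Reduce top mod 33: now compute (0/33).
Top reduces to 0: gcd > 1, so the symbol is 0.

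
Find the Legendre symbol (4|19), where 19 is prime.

1

Pull out 2^2: since 19 ≡ 3 (mod 8), (2/19) = -1, so (2/19)^2 = +1.
Reached (1/19) = 1. Collecting the sign flips along the way, the symbol is +1.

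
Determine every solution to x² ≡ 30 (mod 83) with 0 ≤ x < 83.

Since 83 ≡ 3 (mod 4), a square root of 30 is 30^((83+1)/4) = 30^21 mod 83.
Repeated squaring: 30^2≡70, 30^4≡3, 30^8≡9, 30^16≡81 (mod 83).
30^21 = 30^(16+4+1) ≡ 69 (mod 83).
Check: 69² = 4761 ≡ 30 (mod 83). The two roots are 14 and 69.

14, 69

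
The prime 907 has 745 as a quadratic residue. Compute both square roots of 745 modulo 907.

257, 650

Since 907 ≡ 3 (mod 4), a square root of 745 is 745^((907+1)/4) = 745^227 mod 907.
Repeated squaring: 745^2≡848, 745^4≡760, 745^8≡748, 745^16≡792, 745^32≡527, 745^64≡187, 745^128≡503 (mod 907).
745^227 = 745^(128+64+32+2+1) ≡ 257 (mod 907).
Check: 257² = 66049 ≡ 745 (mod 907). The two roots are 257 and 650.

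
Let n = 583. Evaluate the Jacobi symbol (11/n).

Reciprocity: 11 ≡ 3 and 583 ≡ 3 (mod 4), so (11/583) = −(583/11).
Reduce top mod 11: now compute (0/11).
Top reduces to 0: gcd > 1, so the symbol is 0.

0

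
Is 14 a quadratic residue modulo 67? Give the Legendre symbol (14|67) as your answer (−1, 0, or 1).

Pull out 2: since 67 ≡ 3 (mod 8), (2/67) = -1.
Reciprocity: 7 ≡ 3 and 67 ≡ 3 (mod 4), so (7/67) = −(67/7).
Reduce top mod 7: now compute (4/7).
Pull out 2^2: since 7 ≡ 7 (mod 8), (2/7) = +1, so (2/7)^2 = +1.
Reached (1/7) = 1. Collecting the sign flips along the way, the symbol is +1.

1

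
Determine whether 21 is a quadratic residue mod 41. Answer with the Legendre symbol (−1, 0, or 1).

Reciprocity: 21 ≡ 1 and 41 ≡ 1 (mod 4), so (21/41) = +(41/21).
Reduce top mod 21: now compute (20/21).
Pull out 2^2: since 21 ≡ 5 (mod 8), (2/21) = -1, so (2/21)^2 = +1.
Reciprocity: 5 ≡ 1 and 21 ≡ 1 (mod 4), so (5/21) = +(21/5).
Reduce top mod 5: now compute (1/5).
Reached (1/5) = 1. Collecting the sign flips along the way, the symbol is +1.

1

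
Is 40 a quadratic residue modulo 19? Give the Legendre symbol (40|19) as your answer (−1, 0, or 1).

Euler's criterion: (40/19) ≡ 2^9 (mod 19).
2^2 ≡ 4 (mod 19)
2^4 ≡ 16 (mod 19)
2^8 ≡ 9 (mod 19)
2^9 = 2^(8+1) ≡ 18 (mod 19).
Result is 18 ≡ −1, so (40/19) = −1.

-1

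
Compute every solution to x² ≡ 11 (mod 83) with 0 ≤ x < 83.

29, 54

Since 83 ≡ 3 (mod 4), a square root of 11 is 11^((83+1)/4) = 11^21 mod 83.
Repeated squaring: 11^2≡38, 11^4≡33, 11^8≡10, 11^16≡17 (mod 83).
11^21 = 11^(16+4+1) ≡ 29 (mod 83).
Check: 29² = 841 ≡ 11 (mod 83). The two roots are 29 and 54.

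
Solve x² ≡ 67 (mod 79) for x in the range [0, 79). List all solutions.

Since 79 ≡ 3 (mod 4), a square root of 67 is 67^((79+1)/4) = 67^20 mod 79.
Repeated squaring: 67^2≡65, 67^4≡38, 67^8≡22, 67^16≡10 (mod 79).
67^20 = 67^(16+4) ≡ 64 (mod 79).
Check: 64² = 4096 ≡ 67 (mod 79). The two roots are 15 and 64.

15, 64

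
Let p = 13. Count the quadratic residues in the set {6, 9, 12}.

2

(6/13) = -1 → non-residue.
(9/13) = +1 → QR.
(12/13) = +1 → QR.
Total quadratic residues among the 3: 2.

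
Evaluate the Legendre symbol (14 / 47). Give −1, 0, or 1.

1

Pull out 2: since 47 ≡ 7 (mod 8), (2/47) = +1.
Reciprocity: 7 ≡ 3 and 47 ≡ 3 (mod 4), so (7/47) = −(47/7).
Reduce top mod 7: now compute (5/7).
Reciprocity: 5 ≡ 1 and 7 ≡ 3 (mod 4), so (5/7) = +(7/5).
Reduce top mod 5: now compute (2/5).
Pull out 2: since 5 ≡ 5 (mod 8), (2/5) = -1.
Reached (1/5) = 1. Collecting the sign flips along the way, the symbol is +1.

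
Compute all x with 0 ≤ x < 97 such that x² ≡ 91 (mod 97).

24, 73

97 ≡ 1 (mod 4), so we find a root by search.
Trying successive values, 24² = 576 ≡ 91 (mod 97). The other root is 97 − 24 = 73.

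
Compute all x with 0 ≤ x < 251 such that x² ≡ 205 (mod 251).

74, 177

Since 251 ≡ 3 (mod 4), a square root of 205 is 205^((251+1)/4) = 205^63 mod 251.
Repeated squaring: 205^2≡108, 205^4≡118, 205^8≡119, 205^16≡105, 205^32≡232 (mod 251).
205^63 = 205^(32+16+8+4+2+1) ≡ 74 (mod 251).
Check: 74² = 5476 ≡ 205 (mod 251). The two roots are 74 and 177.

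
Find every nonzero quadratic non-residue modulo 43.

Square k = 1,…,21 (k and 43−k give the same square):
1²=1, 2²=4, 3²=9, 4²=16, 5²=25, 6²=36, 7²≡6, 8²≡21, 9²≡38, 10²≡14, 11²≡35, 12²≡15, 13²≡40, 14²≡24, 15²≡10, 16²≡41, 17²≡31, 18²≡23, 19²≡17, 20²≡13, 21²≡11 (mod 43).
The residues are {1, 4, 6, 9, 10, 11, 13, 14, 15, 16, 17, 21, 23, 24, 25, 31, 35, 36, 38, 40, 41}; the non-residues are the remaining 21 nonzero classes.

2,3,5,7,8,12,18,19,20,22,26,27,28,29,30,32,33,34,37,39,42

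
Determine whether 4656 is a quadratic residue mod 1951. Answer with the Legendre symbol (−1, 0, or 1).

First reduce: 4656 ≡ 754 (mod 1951).
Pull out 2: since 1951 ≡ 7 (mod 8), (2/1951) = +1.
Reciprocity: 377 ≡ 1 and 1951 ≡ 3 (mod 4), so (377/1951) = +(1951/377).
Reduce top mod 377: now compute (66/377).
Pull out 2: since 377 ≡ 1 (mod 8), (2/377) = +1.
Reciprocity: 33 ≡ 1 and 377 ≡ 1 (mod 4), so (33/377) = +(377/33).
Reduce top mod 33: now compute (14/33).
Pull out 2: since 33 ≡ 1 (mod 8), (2/33) = +1.
Reciprocity: 7 ≡ 3 and 33 ≡ 1 (mod 4), so (7/33) = +(33/7).
Reduce top mod 7: now compute (5/7).
Reciprocity: 5 ≡ 1 and 7 ≡ 3 (mod 4), so (5/7) = +(7/5).
Reduce top mod 5: now compute (2/5).
Pull out 2: since 5 ≡ 5 (mod 8), (2/5) = -1.
Reached (1/5) = 1. Collecting the sign flips along the way, the symbol is -1.

-1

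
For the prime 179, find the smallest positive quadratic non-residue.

(2/179) = −1, so 2 is the smallest positive non-residue mod 179.

2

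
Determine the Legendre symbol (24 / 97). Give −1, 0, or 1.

Euler's criterion: (24/97) ≡ 24^48 (mod 97).
24^2 ≡ 91 (mod 97)
24^4 ≡ 36 (mod 97)
24^8 ≡ 35 (mod 97)
24^16 ≡ 61 (mod 97)
24^32 ≡ 35 (mod 97)
24^48 = 24^(32+16) ≡ 1 (mod 97).
Result is 1, so (24/97) = 1.

1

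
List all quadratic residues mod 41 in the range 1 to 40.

Square k = 1,…,20 (k and 41−k give the same square):
1²=1, 2²=4, 3²=9, 4²=16, 5²=25, 6²=36, 7²≡8, 8²≡23, 9²≡40, 10²≡18, 11²≡39, 12²≡21, 13²≡5, 14²≡32, 15²≡20, 16²≡10, 17²≡2, 18²≡37, 19²≡33, 20²≡31 (mod 41).
So the quadratic residues mod 41 are {1, 2, 4, 5, 8, 9, 10, 16, 18, 20, 21, 23, 25, 31, 32, 33, 36, 37, 39, 40}.

1 2 4 5 8 9 10 16 18 20 21 23 25 31 32 33 36 37 39 40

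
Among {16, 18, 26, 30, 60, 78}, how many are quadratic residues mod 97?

2

(16/97) = +1 → QR.
(18/97) = +1 → QR.
(26/97) = -1 → non-residue.
(30/97) = -1 → non-residue.
(60/97) = -1 → non-residue.
(78/97) = -1 → non-residue.
Total quadratic residues among the 6: 2.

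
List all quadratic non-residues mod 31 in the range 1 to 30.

Square k = 1,…,15 (k and 31−k give the same square):
1²=1, 2²=4, 3²=9, 4²=16, 5²=25, 6²≡5, 7²≡18, 8²≡2, 9²≡19, 10²≡7, 11²≡28, 12²≡20, 13²≡14, 14²≡10, 15²≡8 (mod 31).
The residues are {1, 2, 4, 5, 7, 8, 9, 10, 14, 16, 18, 19, 20, 25, 28}; the non-residues are the remaining 15 nonzero classes.

3, 6, 11, 12, 13, 15, 17, 21, 22, 23, 24, 26, 27, 29, 30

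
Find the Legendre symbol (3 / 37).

Euler's criterion: (3/37) ≡ 3^18 (mod 37).
3^2 ≡ 9 (mod 37)
3^4 ≡ 7 (mod 37)
3^8 ≡ 12 (mod 37)
3^16 ≡ 33 (mod 37)
3^18 = 3^(16+2) ≡ 1 (mod 37).
Result is 1, so (3/37) = 1.

1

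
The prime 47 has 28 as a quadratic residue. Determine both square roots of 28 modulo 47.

13, 34

Since 47 ≡ 3 (mod 4), a square root of 28 is 28^((47+1)/4) = 28^12 mod 47.
Repeated squaring: 28^2≡32, 28^4≡37, 28^8≡6 (mod 47).
28^12 = 28^(8+4) ≡ 34 (mod 47).
Check: 34² = 1156 ≡ 28 (mod 47). The two roots are 13 and 34.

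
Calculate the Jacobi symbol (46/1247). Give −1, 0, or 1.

Pull out 2: since 1247 ≡ 7 (mod 8), (2/1247) = +1.
Reciprocity: 23 ≡ 3 and 1247 ≡ 3 (mod 4), so (23/1247) = −(1247/23).
Reduce top mod 23: now compute (5/23).
Reciprocity: 5 ≡ 1 and 23 ≡ 3 (mod 4), so (5/23) = +(23/5).
Reduce top mod 5: now compute (3/5).
Reciprocity: 3 ≡ 3 and 5 ≡ 1 (mod 4), so (3/5) = +(5/3).
Reduce top mod 3: now compute (2/3).
Pull out 2: since 3 ≡ 3 (mod 8), (2/3) = -1.
Reached (1/3) = 1. Collecting the sign flips along the way, the symbol is +1.

1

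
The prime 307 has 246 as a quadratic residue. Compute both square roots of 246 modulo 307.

89, 218

Since 307 ≡ 3 (mod 4), a square root of 246 is 246^((307+1)/4) = 246^77 mod 307.
Repeated squaring: 246^2≡37, 246^4≡141, 246^8≡233, 246^16≡257, 246^32≡44, 246^64≡94 (mod 307).
246^77 = 246^(64+8+4+1) ≡ 89 (mod 307).
Check: 89² = 7921 ≡ 246 (mod 307). The two roots are 89 and 218.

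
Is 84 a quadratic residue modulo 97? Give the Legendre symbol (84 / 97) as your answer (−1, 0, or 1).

Pull out 2^2: since 97 ≡ 1 (mod 8), (2/97) = +1, so (2/97)^2 = +1.
Reciprocity: 21 ≡ 1 and 97 ≡ 1 (mod 4), so (21/97) = +(97/21).
Reduce top mod 21: now compute (13/21).
Reciprocity: 13 ≡ 1 and 21 ≡ 1 (mod 4), so (13/21) = +(21/13).
Reduce top mod 13: now compute (8/13).
Pull out 2^3: since 13 ≡ 5 (mod 8), (2/13) = -1, so (2/13)^3 = -1.
Reached (1/13) = 1. Collecting the sign flips along the way, the symbol is -1.

-1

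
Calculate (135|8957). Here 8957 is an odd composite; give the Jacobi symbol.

Reciprocity: 135 ≡ 3 and 8957 ≡ 1 (mod 4), so (135/8957) = +(8957/135).
Reduce top mod 135: now compute (47/135).
Reciprocity: 47 ≡ 3 and 135 ≡ 3 (mod 4), so (47/135) = −(135/47).
Reduce top mod 47: now compute (41/47).
Reciprocity: 41 ≡ 1 and 47 ≡ 3 (mod 4), so (41/47) = +(47/41).
Reduce top mod 41: now compute (6/41).
Pull out 2: since 41 ≡ 1 (mod 8), (2/41) = +1.
Reciprocity: 3 ≡ 3 and 41 ≡ 1 (mod 4), so (3/41) = +(41/3).
Reduce top mod 3: now compute (2/3).
Pull out 2: since 3 ≡ 3 (mod 8), (2/3) = -1.
Reached (1/3) = 1. Collecting the sign flips along the way, the symbol is +1.

1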